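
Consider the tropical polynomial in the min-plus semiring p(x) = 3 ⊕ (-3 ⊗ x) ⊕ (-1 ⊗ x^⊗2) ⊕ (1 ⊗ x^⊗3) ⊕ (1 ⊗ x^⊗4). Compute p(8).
p(8) = 3

A tropical monomial a ⊗ x^⊗i evaluates to a + i · x. Evaluating each term at x = 8:
  Term 0 contributes 3 + 0 · 8 = 3
  Term 1 contributes -3 + 1 · 8 = 5
  Term 2 contributes -1 + 2 · 8 = 15
  Term 3 contributes 1 + 3 · 8 = 25
  Term 4 contributes 1 + 4 · 8 = 33
p(8) = ⊕ of these = min[3, 5, 15, 25, 33] = 3.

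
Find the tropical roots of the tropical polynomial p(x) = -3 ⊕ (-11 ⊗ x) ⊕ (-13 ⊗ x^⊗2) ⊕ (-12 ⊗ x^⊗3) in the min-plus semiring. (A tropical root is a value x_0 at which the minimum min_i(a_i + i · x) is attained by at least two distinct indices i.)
Roots: {-1, 2, 8}

Each tropical root is a break point of the lower envelope of the lines y = a_i + i · x (there are 4 lines, with slopes 0, 1, ..., 3). Only the lines that attain the minimum somewhere contribute to roots; other lines are dominated. Here the surviving (envelope) indices are i = 3, i = 2, i = 1, i = 0.
Intersections between consecutive envelope lines give the roots: for adjacent envelope indices i < j the intersection is x = (a_i − a_j) / (j − i). Reading off the sorted break points: {-1, 2, 8}.
Verification: at each break x_0, at least two indices attain the minimum of min_i(a_i + i · x_0).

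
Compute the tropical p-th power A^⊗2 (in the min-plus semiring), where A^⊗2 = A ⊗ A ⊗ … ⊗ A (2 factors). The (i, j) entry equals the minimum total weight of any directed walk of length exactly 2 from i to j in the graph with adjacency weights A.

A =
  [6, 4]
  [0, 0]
A^⊗2 =
  [4, 4]
  [0, 0]

Each entry (A^⊗2)_ij equals the minimum over all length-2 walks i = v_0 → v_1 → … → v_2 = j of Σ_t A[v_t][v_{t+1}]. For example, for (i, j) = (0, 1) we minimise over 2 possible intermediate vertex sequences; the minimum is 4, attained along the walk 0 → 1 → 1.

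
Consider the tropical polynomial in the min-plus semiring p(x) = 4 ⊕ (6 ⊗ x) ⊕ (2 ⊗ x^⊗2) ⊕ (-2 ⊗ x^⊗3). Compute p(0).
p(0) = -2

A tropical monomial a ⊗ x^⊗i evaluates to a + i · x. Evaluating each term at x = 0:
  Term 0 contributes 4 + 0 · 0 = 4
  Term 1 contributes 6 + 1 · 0 = 6
  Term 2 contributes 2 + 2 · 0 = 2
  Term 3 contributes -2 + 3 · 0 = -2
p(0) = ⊕ of these = min[4, 6, 2, -2] = -2.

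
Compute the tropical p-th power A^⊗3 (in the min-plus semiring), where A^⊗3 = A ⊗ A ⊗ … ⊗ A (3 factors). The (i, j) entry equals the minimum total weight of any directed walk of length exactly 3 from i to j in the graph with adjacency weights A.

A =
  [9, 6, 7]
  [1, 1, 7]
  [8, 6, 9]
A^⊗3 =
  [8, 8, 14]
  [3, 3, 9]
  [8, 8, 14]

Each entry (A^⊗3)_ij equals the minimum over all length-3 walks i = v_0 → v_1 → … → v_3 = j of Σ_t A[v_t][v_{t+1}]. For example, for (i, j) = (0, 2) we minimise over 9 possible intermediate vertex sequences; the minimum is 14, attained along the walk 0 → 1 → 0 → 2.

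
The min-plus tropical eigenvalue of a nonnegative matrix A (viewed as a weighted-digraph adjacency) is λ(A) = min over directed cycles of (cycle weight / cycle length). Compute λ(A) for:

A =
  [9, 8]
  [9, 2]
λ(A) = 2

Enumerate directed cycles and compute their means (weight / length). Sample:
  cycle 0 → 0: weight = 9, length = 1, mean = 9/1 ≈ 9.000
  cycle 1 → 1: weight = 2, length = 1, mean = 2/1 ≈ 2.000
  cycle 0 → 1 → 0: weight = 17, length = 2, mean = 17/2 ≈ 8.500
  cycle 1 → 0 → 1: weight = 17, length = 2, mean = 17/2 ≈ 8.500
Minimum mean = 2.000, attained e.g. along the cycle 1 → 1 with weight 2 and length 1. So λ(A) = 2/1 = 2.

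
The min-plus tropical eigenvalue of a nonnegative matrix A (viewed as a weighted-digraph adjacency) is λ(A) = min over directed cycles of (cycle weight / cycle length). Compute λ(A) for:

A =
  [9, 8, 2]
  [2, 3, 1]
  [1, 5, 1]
λ(A) = 1

Enumerate directed cycles and compute their means (weight / length). Sample:
  cycle 0 → 0: weight = 9, length = 1, mean = 9/1 ≈ 9.000
  cycle 1 → 1: weight = 3, length = 1, mean = 3/1 ≈ 3.000
  cycle 2 → 2: weight = 1, length = 1, mean = 1/1 ≈ 1.000
  cycle 0 → 1 → 0: weight = 10, length = 2, mean = 10/2 ≈ 5.000
  cycle 0 → 2 → 0: weight = 3, length = 2, mean = 3/2 ≈ 1.500
  cycle 1 → 0 → 1: weight = 10, length = 2, mean = 10/2 ≈ 5.000
Minimum mean = 1.000, attained e.g. along the cycle 2 → 2 with weight 1 and length 1. So λ(A) = 1/1 = 1.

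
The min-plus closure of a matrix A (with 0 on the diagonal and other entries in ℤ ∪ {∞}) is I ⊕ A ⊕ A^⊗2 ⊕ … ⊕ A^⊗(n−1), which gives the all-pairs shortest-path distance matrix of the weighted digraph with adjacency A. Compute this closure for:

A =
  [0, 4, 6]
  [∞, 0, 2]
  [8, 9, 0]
Closure =
  [0, 4, 6]
  [10, 0, 2]
  [8, 9, 0]

This is the Floyd-Warshall all-pairs shortest-path computation. For each intermediate vertex k = 0, 1, …, 2, update dist[i][j] ← min(dist[i][j], dist[i][k] + dist[k][j]). The final matrix gives, for each (i, j), the minimum total weight of any directed path from i to j (possibly empty when i = j).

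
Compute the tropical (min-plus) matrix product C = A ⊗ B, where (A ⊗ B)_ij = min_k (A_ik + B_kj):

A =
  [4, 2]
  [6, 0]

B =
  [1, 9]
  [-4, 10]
A ⊗ B =
  [-2, 12]
  [-4, 10]

Apply the min-plus product entry-by-entry:
  C[0][0] = min over k of (A[0][0] + B[0][0] = 4 + 1 = 5, A[0][1] + B[1][0] = 2 + -4 = -2) = -2 (attained at k = 1)
  C[0][1] = min over k of (A[0][0] + B[0][1] = 4 + 9 = 13, A[0][1] + B[1][1] = 2 + 10 = 12) = 12 (attained at k = 1)
  C[1][0] = min over k of (A[1][0] + B[0][0] = 6 + 1 = 7, A[1][1] + B[1][0] = 0 + -4 = -4) = -4 (attained at k = 1)
  C[1][1] = min over k of (A[1][0] + B[0][1] = 6 + 9 = 15, A[1][1] + B[1][1] = 0 + 10 = 10) = 10 (attained at k = 1)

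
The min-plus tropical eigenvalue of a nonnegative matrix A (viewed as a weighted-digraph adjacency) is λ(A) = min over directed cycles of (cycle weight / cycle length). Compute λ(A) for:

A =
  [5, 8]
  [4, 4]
λ(A) = 4

Enumerate directed cycles and compute their means (weight / length). Sample:
  cycle 0 → 0: weight = 5, length = 1, mean = 5/1 ≈ 5.000
  cycle 1 → 1: weight = 4, length = 1, mean = 4/1 ≈ 4.000
  cycle 0 → 1 → 0: weight = 12, length = 2, mean = 12/2 ≈ 6.000
  cycle 1 → 0 → 1: weight = 12, length = 2, mean = 12/2 ≈ 6.000
Minimum mean = 4.000, attained e.g. along the cycle 1 → 1 with weight 4 and length 1. So λ(A) = 4/1 = 4.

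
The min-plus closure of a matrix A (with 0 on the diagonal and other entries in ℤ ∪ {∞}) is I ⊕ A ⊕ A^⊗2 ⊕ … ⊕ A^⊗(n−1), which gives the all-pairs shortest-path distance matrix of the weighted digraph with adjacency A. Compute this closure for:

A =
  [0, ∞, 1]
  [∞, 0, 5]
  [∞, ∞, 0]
Closure =
  [0, ∞, 1]
  [∞, 0, 5]
  [∞, ∞, 0]

This is the Floyd-Warshall all-pairs shortest-path computation. For each intermediate vertex k = 0, 1, …, 2, update dist[i][j] ← min(dist[i][j], dist[i][k] + dist[k][j]). The final matrix gives, for each (i, j), the minimum total weight of any directed path from i to j (possibly empty when i = j).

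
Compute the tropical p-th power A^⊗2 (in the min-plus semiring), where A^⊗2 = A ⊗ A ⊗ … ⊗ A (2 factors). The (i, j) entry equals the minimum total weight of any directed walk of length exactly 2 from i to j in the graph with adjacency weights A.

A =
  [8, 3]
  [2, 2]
A^⊗2 =
  [5, 5]
  [4, 4]

Each entry (A^⊗2)_ij equals the minimum over all length-2 walks i = v_0 → v_1 → … → v_2 = j of Σ_t A[v_t][v_{t+1}]. For example, for (i, j) = (0, 1) we minimise over 2 possible intermediate vertex sequences; the minimum is 5, attained along the walk 0 → 1 → 1.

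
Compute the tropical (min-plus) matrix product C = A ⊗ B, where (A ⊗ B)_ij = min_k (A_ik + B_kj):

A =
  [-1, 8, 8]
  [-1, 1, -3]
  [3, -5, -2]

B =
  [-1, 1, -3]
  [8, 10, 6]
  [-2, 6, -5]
A ⊗ B =
  [-2, 0, -4]
  [-5, 0, -8]
  [-4, 4, -7]

Apply the min-plus product entry-by-entry:
  C[0][0] = min over k of (A[0][0] + B[0][0] = -1 + -1 = -2, A[0][1] + B[1][0] = 8 + 8 = 16, A[0][2] + B[2][0] = 8 + -2 = 6) = -2 (attained at k = 0)
  C[0][1] = min over k of (A[0][0] + B[0][1] = -1 + 1 = 0, A[0][1] + B[1][1] = 8 + 10 = 18, A[0][2] + B[2][1] = 8 + 6 = 14) = 0 (attained at k = 0)
  C[0][2] = min over k of (A[0][0] + B[0][2] = -1 + -3 = -4, A[0][1] + B[1][2] = 8 + 6 = 14, A[0][2] + B[2][2] = 8 + -5 = 3) = -4 (attained at k = 0)
  C[1][0] = min over k of (A[1][0] + B[0][0] = -1 + -1 = -2, A[1][1] + B[1][0] = 1 + 8 = 9, A[1][2] + B[2][0] = -3 + -2 = -5) = -5 (attained at k = 2)
  C[1][1] = min over k of (A[1][0] + B[0][1] = -1 + 1 = 0, A[1][1] + B[1][1] = 1 + 10 = 11, A[1][2] + B[2][1] = -3 + 6 = 3) = 0 (attained at k = 0)
  C[1][2] = min over k of (A[1][0] + B[0][2] = -1 + -3 = -4, A[1][1] + B[1][2] = 1 + 6 = 7, A[1][2] + B[2][2] = -3 + -5 = -8) = -8 (attained at k = 2)
  C[2][0] = min over k of (A[2][0] + B[0][0] = 3 + -1 = 2, A[2][1] + B[1][0] = -5 + 8 = 3, A[2][2] + B[2][0] = -2 + -2 = -4) = -4 (attained at k = 2)
  C[2][1] = min over k of (A[2][0] + B[0][1] = 3 + 1 = 4, A[2][1] + B[1][1] = -5 + 10 = 5, A[2][2] + B[2][1] = -2 + 6 = 4) = 4 (attained at k = 0)
  C[2][2] = min over k of (A[2][0] + B[0][2] = 3 + -3 = 0, A[2][1] + B[1][2] = -5 + 6 = 1, A[2][2] + B[2][2] = -2 + -5 = -7) = -7 (attained at k = 2)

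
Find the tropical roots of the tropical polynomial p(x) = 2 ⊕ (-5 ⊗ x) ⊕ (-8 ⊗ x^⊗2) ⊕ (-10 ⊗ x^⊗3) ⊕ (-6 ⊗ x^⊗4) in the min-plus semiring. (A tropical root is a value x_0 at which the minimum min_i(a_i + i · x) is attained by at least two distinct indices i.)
Roots: {-4, 2, 3, 7}

Each tropical root is a break point of the lower envelope of the lines y = a_i + i · x (there are 5 lines, with slopes 0, 1, ..., 4). Only the lines that attain the minimum somewhere contribute to roots; other lines are dominated. Here the surviving (envelope) indices are i = 4, i = 3, i = 2, i = 1, i = 0.
Intersections between consecutive envelope lines give the roots: for adjacent envelope indices i < j the intersection is x = (a_i − a_j) / (j − i). Reading off the sorted break points: {-4, 2, 3, 7}.
Verification: at each break x_0, at least two indices attain the minimum of min_i(a_i + i · x_0).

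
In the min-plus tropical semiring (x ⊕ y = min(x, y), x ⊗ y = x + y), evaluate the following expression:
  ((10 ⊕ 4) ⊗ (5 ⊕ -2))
((10 ⊕ 4) ⊗ (5 ⊕ -2)) = 2

Expand innermost to outermost. Recall ⊕ takes the minimum of its arguments and ⊗ takes their sum. Working out the expression ((10 ⊕ 4) ⊗ (5 ⊕ -2)) gives 2.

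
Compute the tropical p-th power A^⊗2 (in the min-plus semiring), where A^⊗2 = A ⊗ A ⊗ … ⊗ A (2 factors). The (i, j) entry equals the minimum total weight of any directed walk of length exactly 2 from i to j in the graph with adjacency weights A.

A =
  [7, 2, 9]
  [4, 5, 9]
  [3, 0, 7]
A^⊗2 =
  [6, 7, 11]
  [9, 6, 13]
  [4, 5, 9]

Each entry (A^⊗2)_ij equals the minimum over all length-2 walks i = v_0 → v_1 → … → v_2 = j of Σ_t A[v_t][v_{t+1}]. For example, for (i, j) = (0, 2) we minimise over 3 possible intermediate vertex sequences; the minimum is 11, attained along the walk 0 → 1 → 2.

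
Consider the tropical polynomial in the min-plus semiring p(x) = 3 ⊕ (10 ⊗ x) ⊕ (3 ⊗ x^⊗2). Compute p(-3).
p(-3) = -3

A tropical monomial a ⊗ x^⊗i evaluates to a + i · x. Evaluating each term at x = -3:
  Term 0 contributes 3 + 0 · -3 = 3
  Term 1 contributes 10 + 1 · -3 = 7
  Term 2 contributes 3 + 2 · -3 = -3
p(-3) = ⊕ of these = min[3, 7, -3] = -3.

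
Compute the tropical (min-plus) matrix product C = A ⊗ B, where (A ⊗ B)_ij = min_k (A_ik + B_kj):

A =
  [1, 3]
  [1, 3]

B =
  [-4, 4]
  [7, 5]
A ⊗ B =
  [-3, 5]
  [-3, 5]

Apply the min-plus product entry-by-entry:
  C[0][0] = min over k of (A[0][0] + B[0][0] = 1 + -4 = -3, A[0][1] + B[1][0] = 3 + 7 = 10) = -3 (attained at k = 0)
  C[0][1] = min over k of (A[0][0] + B[0][1] = 1 + 4 = 5, A[0][1] + B[1][1] = 3 + 5 = 8) = 5 (attained at k = 0)
  C[1][0] = min over k of (A[1][0] + B[0][0] = 1 + -4 = -3, A[1][1] + B[1][0] = 3 + 7 = 10) = -3 (attained at k = 0)
  C[1][1] = min over k of (A[1][0] + B[0][1] = 1 + 4 = 5, A[1][1] + B[1][1] = 3 + 5 = 8) = 5 (attained at k = 0)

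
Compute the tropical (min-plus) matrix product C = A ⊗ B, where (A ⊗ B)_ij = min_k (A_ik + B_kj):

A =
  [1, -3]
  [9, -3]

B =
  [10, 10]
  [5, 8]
A ⊗ B =
  [2, 5]
  [2, 5]

Apply the min-plus product entry-by-entry:
  C[0][0] = min over k of (A[0][0] + B[0][0] = 1 + 10 = 11, A[0][1] + B[1][0] = -3 + 5 = 2) = 2 (attained at k = 1)
  C[0][1] = min over k of (A[0][0] + B[0][1] = 1 + 10 = 11, A[0][1] + B[1][1] = -3 + 8 = 5) = 5 (attained at k = 1)
  C[1][0] = min over k of (A[1][0] + B[0][0] = 9 + 10 = 19, A[1][1] + B[1][0] = -3 + 5 = 2) = 2 (attained at k = 1)
  C[1][1] = min over k of (A[1][0] + B[0][1] = 9 + 10 = 19, A[1][1] + B[1][1] = -3 + 8 = 5) = 5 (attained at k = 1)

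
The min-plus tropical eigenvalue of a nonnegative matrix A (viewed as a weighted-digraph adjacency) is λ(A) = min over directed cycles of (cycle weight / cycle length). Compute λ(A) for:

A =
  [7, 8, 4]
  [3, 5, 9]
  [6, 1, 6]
λ(A) = 8/3

Enumerate directed cycles and compute their means (weight / length). Sample:
  cycle 0 → 0: weight = 7, length = 1, mean = 7/1 ≈ 7.000
  cycle 1 → 1: weight = 5, length = 1, mean = 5/1 ≈ 5.000
  cycle 2 → 2: weight = 6, length = 1, mean = 6/1 ≈ 6.000
  cycle 0 → 1 → 0: weight = 11, length = 2, mean = 11/2 ≈ 5.500
  cycle 0 → 2 → 0: weight = 10, length = 2, mean = 10/2 ≈ 5.000
  cycle 1 → 0 → 1: weight = 11, length = 2, mean = 11/2 ≈ 5.500
Minimum mean = 2.667, attained e.g. along the cycle 0 → 2 → 1 → 0 with weight 8 and length 3. So λ(A) = 8/3 = 8/3.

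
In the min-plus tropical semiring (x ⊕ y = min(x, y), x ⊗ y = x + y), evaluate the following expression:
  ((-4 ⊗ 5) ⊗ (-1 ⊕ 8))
((-4 ⊗ 5) ⊗ (-1 ⊕ 8)) = 0

Expand innermost to outermost. Recall ⊕ takes the minimum of its arguments and ⊗ takes their sum. Working out the expression ((-4 ⊗ 5) ⊗ (-1 ⊕ 8)) gives 0.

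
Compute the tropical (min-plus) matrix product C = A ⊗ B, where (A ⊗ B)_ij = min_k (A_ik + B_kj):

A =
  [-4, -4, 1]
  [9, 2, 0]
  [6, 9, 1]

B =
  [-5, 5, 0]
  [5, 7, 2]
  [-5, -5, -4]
A ⊗ B =
  [-9, -4, -4]
  [-5, -5, -4]
  [-4, -4, -3]

Apply the min-plus product entry-by-entry:
  C[0][0] = min over k of (A[0][0] + B[0][0] = -4 + -5 = -9, A[0][1] + B[1][0] = -4 + 5 = 1, A[0][2] + B[2][0] = 1 + -5 = -4) = -9 (attained at k = 0)
  C[0][1] = min over k of (A[0][0] + B[0][1] = -4 + 5 = 1, A[0][1] + B[1][1] = -4 + 7 = 3, A[0][2] + B[2][1] = 1 + -5 = -4) = -4 (attained at k = 2)
  C[0][2] = min over k of (A[0][0] + B[0][2] = -4 + 0 = -4, A[0][1] + B[1][2] = -4 + 2 = -2, A[0][2] + B[2][2] = 1 + -4 = -3) = -4 (attained at k = 0)
  C[1][0] = min over k of (A[1][0] + B[0][0] = 9 + -5 = 4, A[1][1] + B[1][0] = 2 + 5 = 7, A[1][2] + B[2][0] = 0 + -5 = -5) = -5 (attained at k = 2)
  C[1][1] = min over k of (A[1][0] + B[0][1] = 9 + 5 = 14, A[1][1] + B[1][1] = 2 + 7 = 9, A[1][2] + B[2][1] = 0 + -5 = -5) = -5 (attained at k = 2)
  C[1][2] = min over k of (A[1][0] + B[0][2] = 9 + 0 = 9, A[1][1] + B[1][2] = 2 + 2 = 4, A[1][2] + B[2][2] = 0 + -4 = -4) = -4 (attained at k = 2)
  C[2][0] = min over k of (A[2][0] + B[0][0] = 6 + -5 = 1, A[2][1] + B[1][0] = 9 + 5 = 14, A[2][2] + B[2][0] = 1 + -5 = -4) = -4 (attained at k = 2)
  C[2][1] = min over k of (A[2][0] + B[0][1] = 6 + 5 = 11, A[2][1] + B[1][1] = 9 + 7 = 16, A[2][2] + B[2][1] = 1 + -5 = -4) = -4 (attained at k = 2)
  C[2][2] = min over k of (A[2][0] + B[0][2] = 6 + 0 = 6, A[2][1] + B[1][2] = 9 + 2 = 11, A[2][2] + B[2][2] = 1 + -4 = -3) = -3 (attained at k = 2)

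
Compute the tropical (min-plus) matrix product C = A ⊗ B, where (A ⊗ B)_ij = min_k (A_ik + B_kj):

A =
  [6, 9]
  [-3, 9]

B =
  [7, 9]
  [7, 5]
A ⊗ B =
  [13, 14]
  [4, 6]

Apply the min-plus product entry-by-entry:
  C[0][0] = min over k of (A[0][0] + B[0][0] = 6 + 7 = 13, A[0][1] + B[1][0] = 9 + 7 = 16) = 13 (attained at k = 0)
  C[0][1] = min over k of (A[0][0] + B[0][1] = 6 + 9 = 15, A[0][1] + B[1][1] = 9 + 5 = 14) = 14 (attained at k = 1)
  C[1][0] = min over k of (A[1][0] + B[0][0] = -3 + 7 = 4, A[1][1] + B[1][0] = 9 + 7 = 16) = 4 (attained at k = 0)
  C[1][1] = min over k of (A[1][0] + B[0][1] = -3 + 9 = 6, A[1][1] + B[1][1] = 9 + 5 = 14) = 6 (attained at k = 0)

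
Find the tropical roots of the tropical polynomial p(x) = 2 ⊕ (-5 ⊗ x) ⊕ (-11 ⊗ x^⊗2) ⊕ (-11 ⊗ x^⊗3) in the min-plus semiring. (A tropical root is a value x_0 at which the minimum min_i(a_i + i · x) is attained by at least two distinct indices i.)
Roots: {0, 6, 7}

Each tropical root is a break point of the lower envelope of the lines y = a_i + i · x (there are 4 lines, with slopes 0, 1, ..., 3). Only the lines that attain the minimum somewhere contribute to roots; other lines are dominated. Here the surviving (envelope) indices are i = 3, i = 2, i = 1, i = 0.
Intersections between consecutive envelope lines give the roots: for adjacent envelope indices i < j the intersection is x = (a_i − a_j) / (j − i). Reading off the sorted break points: {0, 6, 7}.
Verification: at each break x_0, at least two indices attain the minimum of min_i(a_i + i · x_0).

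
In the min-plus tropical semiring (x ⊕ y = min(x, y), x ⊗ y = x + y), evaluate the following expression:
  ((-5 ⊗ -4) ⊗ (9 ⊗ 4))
((-5 ⊗ -4) ⊗ (9 ⊗ 4)) = 4

Expand innermost to outermost. Recall ⊕ takes the minimum of its arguments and ⊗ takes their sum. Working out the expression ((-5 ⊗ -4) ⊗ (9 ⊗ 4)) gives 4.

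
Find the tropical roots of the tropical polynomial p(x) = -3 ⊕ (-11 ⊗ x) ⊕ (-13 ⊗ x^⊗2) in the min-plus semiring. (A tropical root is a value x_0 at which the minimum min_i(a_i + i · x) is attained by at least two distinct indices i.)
Roots: {2, 8}

Each tropical root is a break point of the lower envelope of the lines y = a_i + i · x (there are 3 lines, with slopes 0, 1, ..., 2). Only the lines that attain the minimum somewhere contribute to roots; other lines are dominated. Here the surviving (envelope) indices are i = 2, i = 1, i = 0.
Intersections between consecutive envelope lines give the roots: for adjacent envelope indices i < j the intersection is x = (a_i − a_j) / (j − i). Reading off the sorted break points: {2, 8}.
Verification: at each break x_0, at least two indices attain the minimum of min_i(a_i + i · x_0).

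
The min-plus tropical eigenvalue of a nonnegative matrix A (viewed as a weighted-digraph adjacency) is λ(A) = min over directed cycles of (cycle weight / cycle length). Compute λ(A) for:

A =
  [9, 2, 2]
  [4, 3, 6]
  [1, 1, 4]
λ(A) = 3/2

Enumerate directed cycles and compute their means (weight / length). Sample:
  cycle 0 → 0: weight = 9, length = 1, mean = 9/1 ≈ 9.000
  cycle 1 → 1: weight = 3, length = 1, mean = 3/1 ≈ 3.000
  cycle 2 → 2: weight = 4, length = 1, mean = 4/1 ≈ 4.000
  cycle 0 → 1 → 0: weight = 6, length = 2, mean = 6/2 ≈ 3.000
  cycle 0 → 2 → 0: weight = 3, length = 2, mean = 3/2 ≈ 1.500
  cycle 1 → 0 → 1: weight = 6, length = 2, mean = 6/2 ≈ 3.000
Minimum mean = 1.500, attained e.g. along the cycle 0 → 2 → 0 with weight 3 and length 2. So λ(A) = 3/2 = 3/2.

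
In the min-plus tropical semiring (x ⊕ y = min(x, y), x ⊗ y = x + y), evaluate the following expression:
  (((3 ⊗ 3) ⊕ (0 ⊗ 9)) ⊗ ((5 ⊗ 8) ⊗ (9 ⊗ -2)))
(((3 ⊗ 3) ⊕ (0 ⊗ 9)) ⊗ ((5 ⊗ 8) ⊗ (9 ⊗ -2))) = 26

Expand innermost to outermost. Recall ⊕ takes the minimum of its arguments and ⊗ takes their sum. Working out the expression (((3 ⊗ 3) ⊕ (0 ⊗ 9)) ⊗ ((5 ⊗ 8) ⊗ (9 ⊗ -2))) gives 26.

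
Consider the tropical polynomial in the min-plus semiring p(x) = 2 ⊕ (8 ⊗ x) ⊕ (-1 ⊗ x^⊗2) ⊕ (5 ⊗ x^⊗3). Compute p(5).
p(5) = 2

A tropical monomial a ⊗ x^⊗i evaluates to a + i · x. Evaluating each term at x = 5:
  Term 0 contributes 2 + 0 · 5 = 2
  Term 1 contributes 8 + 1 · 5 = 13
  Term 2 contributes -1 + 2 · 5 = 9
  Term 3 contributes 5 + 3 · 5 = 20
p(5) = ⊕ of these = min[2, 13, 9, 20] = 2.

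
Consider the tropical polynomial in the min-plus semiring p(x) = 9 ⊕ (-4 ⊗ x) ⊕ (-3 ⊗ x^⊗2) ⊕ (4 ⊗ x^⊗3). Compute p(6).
p(6) = 2

A tropical monomial a ⊗ x^⊗i evaluates to a + i · x. Evaluating each term at x = 6:
  Term 0 contributes 9 + 0 · 6 = 9
  Term 1 contributes -4 + 1 · 6 = 2
  Term 2 contributes -3 + 2 · 6 = 9
  Term 3 contributes 4 + 3 · 6 = 22
p(6) = ⊕ of these = min[9, 2, 9, 22] = 2.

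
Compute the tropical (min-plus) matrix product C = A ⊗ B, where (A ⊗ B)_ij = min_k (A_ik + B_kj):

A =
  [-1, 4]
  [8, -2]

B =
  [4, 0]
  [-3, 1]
A ⊗ B =
  [1, -1]
  [-5, -1]

Apply the min-plus product entry-by-entry:
  C[0][0] = min over k of (A[0][0] + B[0][0] = -1 + 4 = 3, A[0][1] + B[1][0] = 4 + -3 = 1) = 1 (attained at k = 1)
  C[0][1] = min over k of (A[0][0] + B[0][1] = -1 + 0 = -1, A[0][1] + B[1][1] = 4 + 1 = 5) = -1 (attained at k = 0)
  C[1][0] = min over k of (A[1][0] + B[0][0] = 8 + 4 = 12, A[1][1] + B[1][0] = -2 + -3 = -5) = -5 (attained at k = 1)
  C[1][1] = min over k of (A[1][0] + B[0][1] = 8 + 0 = 8, A[1][1] + B[1][1] = -2 + 1 = -1) = -1 (attained at k = 1)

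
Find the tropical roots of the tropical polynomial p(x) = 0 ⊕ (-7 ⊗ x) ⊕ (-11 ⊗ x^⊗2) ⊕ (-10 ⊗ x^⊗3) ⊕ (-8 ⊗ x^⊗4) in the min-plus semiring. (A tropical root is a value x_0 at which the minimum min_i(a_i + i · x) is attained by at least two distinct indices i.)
Roots: {-2, -1, 4, 7}

Each tropical root is a break point of the lower envelope of the lines y = a_i + i · x (there are 5 lines, with slopes 0, 1, ..., 4). Only the lines that attain the minimum somewhere contribute to roots; other lines are dominated. Here the surviving (envelope) indices are i = 4, i = 3, i = 2, i = 1, i = 0.
Intersections between consecutive envelope lines give the roots: for adjacent envelope indices i < j the intersection is x = (a_i − a_j) / (j − i). Reading off the sorted break points: {-2, -1, 4, 7}.
Verification: at each break x_0, at least two indices attain the minimum of min_i(a_i + i · x_0).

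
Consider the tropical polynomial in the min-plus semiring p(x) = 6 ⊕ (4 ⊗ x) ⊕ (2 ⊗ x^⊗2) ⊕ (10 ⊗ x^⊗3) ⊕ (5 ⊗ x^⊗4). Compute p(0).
p(0) = 2

A tropical monomial a ⊗ x^⊗i evaluates to a + i · x. Evaluating each term at x = 0:
  Term 0 contributes 6 + 0 · 0 = 6
  Term 1 contributes 4 + 1 · 0 = 4
  Term 2 contributes 2 + 2 · 0 = 2
  Term 3 contributes 10 + 3 · 0 = 10
  Term 4 contributes 5 + 4 · 0 = 5
p(0) = ⊕ of these = min[6, 4, 2, 10, 5] = 2.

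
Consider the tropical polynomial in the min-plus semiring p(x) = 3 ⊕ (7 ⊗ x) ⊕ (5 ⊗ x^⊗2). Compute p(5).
p(5) = 3

A tropical monomial a ⊗ x^⊗i evaluates to a + i · x. Evaluating each term at x = 5:
  Term 0 contributes 3 + 0 · 5 = 3
  Term 1 contributes 7 + 1 · 5 = 12
  Term 2 contributes 5 + 2 · 5 = 15
p(5) = ⊕ of these = min[3, 12, 15] = 3.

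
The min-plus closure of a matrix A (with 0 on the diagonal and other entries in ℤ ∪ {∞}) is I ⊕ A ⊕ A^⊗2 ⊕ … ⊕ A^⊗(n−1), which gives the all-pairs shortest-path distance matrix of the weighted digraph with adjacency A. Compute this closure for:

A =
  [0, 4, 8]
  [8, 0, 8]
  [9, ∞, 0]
Closure =
  [0, 4, 8]
  [8, 0, 8]
  [9, 13, 0]

This is the Floyd-Warshall all-pairs shortest-path computation. For each intermediate vertex k = 0, 1, …, 2, update dist[i][j] ← min(dist[i][j], dist[i][k] + dist[k][j]). The final matrix gives, for each (i, j), the minimum total weight of any directed path from i to j (possibly empty when i = j).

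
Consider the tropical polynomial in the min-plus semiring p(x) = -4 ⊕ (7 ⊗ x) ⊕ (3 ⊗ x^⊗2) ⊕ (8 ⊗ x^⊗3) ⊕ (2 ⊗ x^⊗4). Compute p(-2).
p(-2) = -6

A tropical monomial a ⊗ x^⊗i evaluates to a + i · x. Evaluating each term at x = -2:
  Term 0 contributes -4 + 0 · -2 = -4
  Term 1 contributes 7 + 1 · -2 = 5
  Term 2 contributes 3 + 2 · -2 = -1
  Term 3 contributes 8 + 3 · -2 = 2
  Term 4 contributes 2 + 4 · -2 = -6
p(-2) = ⊕ of these = min[-4, 5, -1, 2, -6] = -6.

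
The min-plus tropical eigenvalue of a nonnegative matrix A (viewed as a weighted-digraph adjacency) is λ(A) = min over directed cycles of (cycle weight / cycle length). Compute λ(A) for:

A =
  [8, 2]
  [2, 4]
λ(A) = 2

Enumerate directed cycles and compute their means (weight / length). Sample:
  cycle 0 → 0: weight = 8, length = 1, mean = 8/1 ≈ 8.000
  cycle 1 → 1: weight = 4, length = 1, mean = 4/1 ≈ 4.000
  cycle 0 → 1 → 0: weight = 4, length = 2, mean = 4/2 ≈ 2.000
  cycle 1 → 0 → 1: weight = 4, length = 2, mean = 4/2 ≈ 2.000
Minimum mean = 2.000, attained e.g. along the cycle 0 → 1 → 0 with weight 4 and length 2. So λ(A) = 4/2 = 2.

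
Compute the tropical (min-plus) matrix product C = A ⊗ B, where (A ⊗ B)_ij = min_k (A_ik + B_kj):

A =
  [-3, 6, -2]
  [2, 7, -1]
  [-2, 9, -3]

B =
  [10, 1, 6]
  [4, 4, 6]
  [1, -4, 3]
A ⊗ B =
  [-1, -6, 1]
  [0, -5, 2]
  [-2, -7, 0]

Apply the min-plus product entry-by-entry:
  C[0][0] = min over k of (A[0][0] + B[0][0] = -3 + 10 = 7, A[0][1] + B[1][0] = 6 + 4 = 10, A[0][2] + B[2][0] = -2 + 1 = -1) = -1 (attained at k = 2)
  C[0][1] = min over k of (A[0][0] + B[0][1] = -3 + 1 = -2, A[0][1] + B[1][1] = 6 + 4 = 10, A[0][2] + B[2][1] = -2 + -4 = -6) = -6 (attained at k = 2)
  C[0][2] = min over k of (A[0][0] + B[0][2] = -3 + 6 = 3, A[0][1] + B[1][2] = 6 + 6 = 12, A[0][2] + B[2][2] = -2 + 3 = 1) = 1 (attained at k = 2)
  C[1][0] = min over k of (A[1][0] + B[0][0] = 2 + 10 = 12, A[1][1] + B[1][0] = 7 + 4 = 11, A[1][2] + B[2][0] = -1 + 1 = 0) = 0 (attained at k = 2)
  C[1][1] = min over k of (A[1][0] + B[0][1] = 2 + 1 = 3, A[1][1] + B[1][1] = 7 + 4 = 11, A[1][2] + B[2][1] = -1 + -4 = -5) = -5 (attained at k = 2)
  C[1][2] = min over k of (A[1][0] + B[0][2] = 2 + 6 = 8, A[1][1] + B[1][2] = 7 + 6 = 13, A[1][2] + B[2][2] = -1 + 3 = 2) = 2 (attained at k = 2)
  C[2][0] = min over k of (A[2][0] + B[0][0] = -2 + 10 = 8, A[2][1] + B[1][0] = 9 + 4 = 13, A[2][2] + B[2][0] = -3 + 1 = -2) = -2 (attained at k = 2)
  C[2][1] = min over k of (A[2][0] + B[0][1] = -2 + 1 = -1, A[2][1] + B[1][1] = 9 + 4 = 13, A[2][2] + B[2][1] = -3 + -4 = -7) = -7 (attained at k = 2)
  C[2][2] = min over k of (A[2][0] + B[0][2] = -2 + 6 = 4, A[2][1] + B[1][2] = 9 + 6 = 15, A[2][2] + B[2][2] = -3 + 3 = 0) = 0 (attained at k = 2)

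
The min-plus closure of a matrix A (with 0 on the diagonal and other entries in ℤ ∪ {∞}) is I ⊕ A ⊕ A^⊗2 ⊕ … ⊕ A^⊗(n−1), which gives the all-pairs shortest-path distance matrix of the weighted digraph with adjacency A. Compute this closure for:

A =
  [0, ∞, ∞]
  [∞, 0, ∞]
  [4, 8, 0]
Closure =
  [0, ∞, ∞]
  [∞, 0, ∞]
  [4, 8, 0]

This is the Floyd-Warshall all-pairs shortest-path computation. For each intermediate vertex k = 0, 1, …, 2, update dist[i][j] ← min(dist[i][j], dist[i][k] + dist[k][j]). The final matrix gives, for each (i, j), the minimum total weight of any directed path from i to j (possibly empty when i = j).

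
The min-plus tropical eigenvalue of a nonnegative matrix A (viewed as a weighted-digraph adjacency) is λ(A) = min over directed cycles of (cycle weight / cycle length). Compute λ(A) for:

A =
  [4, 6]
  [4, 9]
λ(A) = 4

Enumerate directed cycles and compute their means (weight / length). Sample:
  cycle 0 → 0: weight = 4, length = 1, mean = 4/1 ≈ 4.000
  cycle 1 → 1: weight = 9, length = 1, mean = 9/1 ≈ 9.000
  cycle 0 → 1 → 0: weight = 10, length = 2, mean = 10/2 ≈ 5.000
  cycle 1 → 0 → 1: weight = 10, length = 2, mean = 10/2 ≈ 5.000
Minimum mean = 4.000, attained e.g. along the cycle 0 → 0 with weight 4 and length 1. So λ(A) = 4/1 = 4.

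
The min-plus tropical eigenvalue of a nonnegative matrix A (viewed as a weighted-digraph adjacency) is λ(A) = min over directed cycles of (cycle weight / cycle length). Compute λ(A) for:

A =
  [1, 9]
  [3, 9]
λ(A) = 1

Enumerate directed cycles and compute their means (weight / length). Sample:
  cycle 0 → 0: weight = 1, length = 1, mean = 1/1 ≈ 1.000
  cycle 1 → 1: weight = 9, length = 1, mean = 9/1 ≈ 9.000
  cycle 0 → 1 → 0: weight = 12, length = 2, mean = 12/2 ≈ 6.000
  cycle 1 → 0 → 1: weight = 12, length = 2, mean = 12/2 ≈ 6.000
Minimum mean = 1.000, attained e.g. along the cycle 0 → 0 with weight 1 and length 1. So λ(A) = 1/1 = 1.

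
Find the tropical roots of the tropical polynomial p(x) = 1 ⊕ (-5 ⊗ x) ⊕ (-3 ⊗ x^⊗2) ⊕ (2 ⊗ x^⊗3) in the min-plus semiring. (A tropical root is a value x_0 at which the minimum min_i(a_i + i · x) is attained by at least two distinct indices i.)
Roots: {-5, -2, 6}

Each tropical root is a break point of the lower envelope of the lines y = a_i + i · x (there are 4 lines, with slopes 0, 1, ..., 3). Only the lines that attain the minimum somewhere contribute to roots; other lines are dominated. Here the surviving (envelope) indices are i = 3, i = 2, i = 1, i = 0.
Intersections between consecutive envelope lines give the roots: for adjacent envelope indices i < j the intersection is x = (a_i − a_j) / (j − i). Reading off the sorted break points: {-5, -2, 6}.
Verification: at each break x_0, at least two indices attain the minimum of min_i(a_i + i · x_0).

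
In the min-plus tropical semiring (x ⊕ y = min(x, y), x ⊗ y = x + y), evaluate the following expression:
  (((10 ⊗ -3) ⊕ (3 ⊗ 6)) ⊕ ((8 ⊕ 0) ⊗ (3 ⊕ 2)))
(((10 ⊗ -3) ⊕ (3 ⊗ 6)) ⊕ ((8 ⊕ 0) ⊗ (3 ⊕ 2))) = 2

Expand innermost to outermost. Recall ⊕ takes the minimum of its arguments and ⊗ takes their sum. Working out the expression (((10 ⊗ -3) ⊕ (3 ⊗ 6)) ⊕ ((8 ⊕ 0) ⊗ (3 ⊕ 2))) gives 2.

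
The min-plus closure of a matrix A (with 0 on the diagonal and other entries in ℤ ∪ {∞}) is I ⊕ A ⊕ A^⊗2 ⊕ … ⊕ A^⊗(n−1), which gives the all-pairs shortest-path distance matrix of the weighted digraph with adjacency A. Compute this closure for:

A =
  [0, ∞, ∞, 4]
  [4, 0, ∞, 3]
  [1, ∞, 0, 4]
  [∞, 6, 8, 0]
Closure =
  [0, 10, 12, 4]
  [4, 0, 11, 3]
  [1, 10, 0, 4]
  [9, 6, 8, 0]

This is the Floyd-Warshall all-pairs shortest-path computation. For each intermediate vertex k = 0, 1, …, 3, update dist[i][j] ← min(dist[i][j], dist[i][k] + dist[k][j]). The final matrix gives, for each (i, j), the minimum total weight of any directed path from i to j (possibly empty when i = j).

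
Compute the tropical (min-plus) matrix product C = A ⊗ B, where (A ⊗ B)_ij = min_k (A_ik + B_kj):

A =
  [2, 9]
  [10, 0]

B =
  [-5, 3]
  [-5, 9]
A ⊗ B =
  [-3, 5]
  [-5, 9]

Apply the min-plus product entry-by-entry:
  C[0][0] = min over k of (A[0][0] + B[0][0] = 2 + -5 = -3, A[0][1] + B[1][0] = 9 + -5 = 4) = -3 (attained at k = 0)
  C[0][1] = min over k of (A[0][0] + B[0][1] = 2 + 3 = 5, A[0][1] + B[1][1] = 9 + 9 = 18) = 5 (attained at k = 0)
  C[1][0] = min over k of (A[1][0] + B[0][0] = 10 + -5 = 5, A[1][1] + B[1][0] = 0 + -5 = -5) = -5 (attained at k = 1)
  C[1][1] = min over k of (A[1][0] + B[0][1] = 10 + 3 = 13, A[1][1] + B[1][1] = 0 + 9 = 9) = 9 (attained at k = 1)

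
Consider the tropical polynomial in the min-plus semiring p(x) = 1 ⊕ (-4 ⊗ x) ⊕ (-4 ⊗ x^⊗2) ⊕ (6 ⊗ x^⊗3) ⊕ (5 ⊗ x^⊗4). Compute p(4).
p(4) = 0

A tropical monomial a ⊗ x^⊗i evaluates to a + i · x. Evaluating each term at x = 4:
  Term 0 contributes 1 + 0 · 4 = 1
  Term 1 contributes -4 + 1 · 4 = 0
  Term 2 contributes -4 + 2 · 4 = 4
  Term 3 contributes 6 + 3 · 4 = 18
  Term 4 contributes 5 + 4 · 4 = 21
p(4) = ⊕ of these = min[1, 0, 4, 18, 21] = 0.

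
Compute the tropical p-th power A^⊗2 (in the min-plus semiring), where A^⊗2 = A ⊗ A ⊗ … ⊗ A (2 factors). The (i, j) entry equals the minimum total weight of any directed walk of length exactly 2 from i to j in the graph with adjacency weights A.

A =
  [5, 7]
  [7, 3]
A^⊗2 =
  [10, 10]
  [10, 6]

Each entry (A^⊗2)_ij equals the minimum over all length-2 walks i = v_0 → v_1 → … → v_2 = j of Σ_t A[v_t][v_{t+1}]. For example, for (i, j) = (0, 1) we minimise over 2 possible intermediate vertex sequences; the minimum is 10, attained along the walk 0 → 1 → 1.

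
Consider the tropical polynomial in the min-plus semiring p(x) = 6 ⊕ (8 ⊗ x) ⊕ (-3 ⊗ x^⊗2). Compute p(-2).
p(-2) = -7

A tropical monomial a ⊗ x^⊗i evaluates to a + i · x. Evaluating each term at x = -2:
  Term 0 contributes 6 + 0 · -2 = 6
  Term 1 contributes 8 + 1 · -2 = 6
  Term 2 contributes -3 + 2 · -2 = -7
p(-2) = ⊕ of these = min[6, 6, -7] = -7.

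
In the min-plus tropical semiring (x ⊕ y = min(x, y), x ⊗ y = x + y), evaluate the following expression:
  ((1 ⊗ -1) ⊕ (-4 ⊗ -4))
((1 ⊗ -1) ⊕ (-4 ⊗ -4)) = -8

Expand innermost to outermost. Recall ⊕ takes the minimum of its arguments and ⊗ takes their sum. Working out the expression ((1 ⊗ -1) ⊕ (-4 ⊗ -4)) gives -8.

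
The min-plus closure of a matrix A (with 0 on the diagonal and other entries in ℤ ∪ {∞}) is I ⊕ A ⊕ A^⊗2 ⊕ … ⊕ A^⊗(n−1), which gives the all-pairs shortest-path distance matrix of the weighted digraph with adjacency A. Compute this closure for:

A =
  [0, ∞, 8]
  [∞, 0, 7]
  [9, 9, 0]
Closure =
  [0, 17, 8]
  [16, 0, 7]
  [9, 9, 0]

This is the Floyd-Warshall all-pairs shortest-path computation. For each intermediate vertex k = 0, 1, …, 2, update dist[i][j] ← min(dist[i][j], dist[i][k] + dist[k][j]). The final matrix gives, for each (i, j), the minimum total weight of any directed path from i to j (possibly empty when i = j).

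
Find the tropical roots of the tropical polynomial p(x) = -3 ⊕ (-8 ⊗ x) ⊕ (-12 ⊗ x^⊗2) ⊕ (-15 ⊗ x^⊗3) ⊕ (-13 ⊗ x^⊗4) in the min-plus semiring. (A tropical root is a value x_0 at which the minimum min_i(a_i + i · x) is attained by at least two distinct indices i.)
Roots: {-2, 3, 4, 5}

Each tropical root is a break point of the lower envelope of the lines y = a_i + i · x (there are 5 lines, with slopes 0, 1, ..., 4). Only the lines that attain the minimum somewhere contribute to roots; other lines are dominated. Here the surviving (envelope) indices are i = 4, i = 3, i = 2, i = 1, i = 0.
Intersections between consecutive envelope lines give the roots: for adjacent envelope indices i < j the intersection is x = (a_i − a_j) / (j − i). Reading off the sorted break points: {-2, 3, 4, 5}.
Verification: at each break x_0, at least two indices attain the minimum of min_i(a_i + i · x_0).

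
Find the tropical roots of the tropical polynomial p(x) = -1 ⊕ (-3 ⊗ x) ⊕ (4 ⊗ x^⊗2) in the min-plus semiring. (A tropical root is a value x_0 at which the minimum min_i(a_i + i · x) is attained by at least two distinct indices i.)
Roots: {-7, 2}

Each tropical root is a break point of the lower envelope of the lines y = a_i + i · x (there are 3 lines, with slopes 0, 1, ..., 2). Only the lines that attain the minimum somewhere contribute to roots; other lines are dominated. Here the surviving (envelope) indices are i = 2, i = 1, i = 0.
Intersections between consecutive envelope lines give the roots: for adjacent envelope indices i < j the intersection is x = (a_i − a_j) / (j − i). Reading off the sorted break points: {-7, 2}.
Verification: at each break x_0, at least two indices attain the minimum of min_i(a_i + i · x_0).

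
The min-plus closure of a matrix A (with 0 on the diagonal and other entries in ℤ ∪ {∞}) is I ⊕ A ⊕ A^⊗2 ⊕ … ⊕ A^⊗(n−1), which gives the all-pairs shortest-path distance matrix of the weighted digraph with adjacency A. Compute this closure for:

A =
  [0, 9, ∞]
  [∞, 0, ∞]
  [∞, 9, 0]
Closure =
  [0, 9, ∞]
  [∞, 0, ∞]
  [∞, 9, 0]

This is the Floyd-Warshall all-pairs shortest-path computation. For each intermediate vertex k = 0, 1, …, 2, update dist[i][j] ← min(dist[i][j], dist[i][k] + dist[k][j]). The final matrix gives, for each (i, j), the minimum total weight of any directed path from i to j (possibly empty when i = j).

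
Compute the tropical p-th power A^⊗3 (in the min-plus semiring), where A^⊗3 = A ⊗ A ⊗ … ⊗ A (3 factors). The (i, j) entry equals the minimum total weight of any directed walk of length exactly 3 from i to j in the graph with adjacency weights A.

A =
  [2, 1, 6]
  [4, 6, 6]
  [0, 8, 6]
A^⊗3 =
  [6, 5, 9]
  [8, 7, 11]
  [4, 3, 7]

Each entry (A^⊗3)_ij equals the minimum over all length-3 walks i = v_0 → v_1 → … → v_3 = j of Σ_t A[v_t][v_{t+1}]. For example, for (i, j) = (0, 2) we minimise over 9 possible intermediate vertex sequences; the minimum is 9, attained along the walk 0 → 0 → 1 → 2.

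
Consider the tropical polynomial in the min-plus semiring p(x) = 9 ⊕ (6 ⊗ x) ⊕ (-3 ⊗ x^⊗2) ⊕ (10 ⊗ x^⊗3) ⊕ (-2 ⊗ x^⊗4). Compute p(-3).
p(-3) = -14

A tropical monomial a ⊗ x^⊗i evaluates to a + i · x. Evaluating each term at x = -3:
  Term 0 contributes 9 + 0 · -3 = 9
  Term 1 contributes 6 + 1 · -3 = 3
  Term 2 contributes -3 + 2 · -3 = -9
  Term 3 contributes 10 + 3 · -3 = 1
  Term 4 contributes -2 + 4 · -3 = -14
p(-3) = ⊕ of these = min[9, 3, -9, 1, -14] = -14.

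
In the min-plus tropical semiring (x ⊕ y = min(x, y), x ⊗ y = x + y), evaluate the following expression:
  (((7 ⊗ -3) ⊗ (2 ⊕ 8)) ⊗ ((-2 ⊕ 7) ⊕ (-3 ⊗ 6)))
(((7 ⊗ -3) ⊗ (2 ⊕ 8)) ⊗ ((-2 ⊕ 7) ⊕ (-3 ⊗ 6))) = 4

Expand innermost to outermost. Recall ⊕ takes the minimum of its arguments and ⊗ takes their sum. Working out the expression (((7 ⊗ -3) ⊗ (2 ⊕ 8)) ⊗ ((-2 ⊕ 7) ⊕ (-3 ⊗ 6))) gives 4.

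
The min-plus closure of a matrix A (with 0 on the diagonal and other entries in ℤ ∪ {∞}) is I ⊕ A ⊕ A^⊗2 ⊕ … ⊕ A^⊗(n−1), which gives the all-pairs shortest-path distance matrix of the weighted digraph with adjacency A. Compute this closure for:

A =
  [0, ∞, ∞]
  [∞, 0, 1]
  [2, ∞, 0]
Closure =
  [0, ∞, ∞]
  [3, 0, 1]
  [2, ∞, 0]

This is the Floyd-Warshall all-pairs shortest-path computation. For each intermediate vertex k = 0, 1, …, 2, update dist[i][j] ← min(dist[i][j], dist[i][k] + dist[k][j]). The final matrix gives, for each (i, j), the minimum total weight of any directed path from i to j (possibly empty when i = j).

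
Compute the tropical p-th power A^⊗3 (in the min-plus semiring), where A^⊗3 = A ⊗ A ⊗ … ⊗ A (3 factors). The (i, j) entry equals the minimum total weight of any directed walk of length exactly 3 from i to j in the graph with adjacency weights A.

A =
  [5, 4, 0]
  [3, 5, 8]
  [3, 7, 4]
A^⊗3 =
  [7, 7, 3]
  [6, 10, 7]
  [6, 10, 7]

Each entry (A^⊗3)_ij equals the minimum over all length-3 walks i = v_0 → v_1 → … → v_3 = j of Σ_t A[v_t][v_{t+1}]. For example, for (i, j) = (0, 2) we minimise over 9 possible intermediate vertex sequences; the minimum is 3, attained along the walk 0 → 2 → 0 → 2.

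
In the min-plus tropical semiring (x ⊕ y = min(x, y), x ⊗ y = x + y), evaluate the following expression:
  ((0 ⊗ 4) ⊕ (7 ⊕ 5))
((0 ⊗ 4) ⊕ (7 ⊕ 5)) = 4

Expand innermost to outermost. Recall ⊕ takes the minimum of its arguments and ⊗ takes their sum. Working out the expression ((0 ⊗ 4) ⊕ (7 ⊕ 5)) gives 4.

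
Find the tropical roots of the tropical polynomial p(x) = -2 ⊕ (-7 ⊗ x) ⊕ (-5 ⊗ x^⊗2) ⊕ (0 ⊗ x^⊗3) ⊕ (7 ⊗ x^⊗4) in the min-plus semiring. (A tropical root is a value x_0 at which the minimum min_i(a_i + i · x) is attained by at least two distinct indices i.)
Roots: {-7, -5, -2, 5}

Each tropical root is a break point of the lower envelope of the lines y = a_i + i · x (there are 5 lines, with slopes 0, 1, ..., 4). Only the lines that attain the minimum somewhere contribute to roots; other lines are dominated. Here the surviving (envelope) indices are i = 4, i = 3, i = 2, i = 1, i = 0.
Intersections between consecutive envelope lines give the roots: for adjacent envelope indices i < j the intersection is x = (a_i − a_j) / (j − i). Reading off the sorted break points: {-7, -5, -2, 5}.
Verification: at each break x_0, at least two indices attain the minimum of min_i(a_i + i · x_0).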